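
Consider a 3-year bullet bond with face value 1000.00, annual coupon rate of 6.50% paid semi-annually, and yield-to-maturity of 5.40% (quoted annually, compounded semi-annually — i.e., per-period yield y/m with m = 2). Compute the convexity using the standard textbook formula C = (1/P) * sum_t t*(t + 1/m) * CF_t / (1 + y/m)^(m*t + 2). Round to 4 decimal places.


Coupon per period c = face * coupon_rate / m = 32.500000
Periods per year m = 2; per-period yield y/m = 0.027000
Number of cashflows N = 6
Cashflows (t years, CF_t, discount factor 1/(1+y/m)^(m*t), PV):
  t = 0.5000: CF_t = 32.500000, DF = 0.973710, PV = 31.645570
  t = 1.0000: CF_t = 32.500000, DF = 0.948111, PV = 30.813602
  t = 1.5000: CF_t = 32.500000, DF = 0.923185, PV = 30.003508
  t = 2.0000: CF_t = 32.500000, DF = 0.898914, PV = 29.214710
  t = 2.5000: CF_t = 32.500000, DF = 0.875282, PV = 28.446651
  t = 3.0000: CF_t = 1032.500000, DF = 0.852270, PV = 879.969052
Price P = sum_t PV_t = 1030.093093
Convexity numerator sum_t t*(t + 1/m) * CF_t / (1+y/m)^(m*t + 2):
  t = 0.5000: term = 15.001754
  t = 1.0000: term = 43.822066
  t = 1.5000: term = 85.339953
  t = 2.0000: term = 138.493919
  t = 2.5000: term = 202.279336
  t = 3.0000: term = 8760.236090
Convexity = (1/P) * sum = 9245.173116 / 1030.093093 = 8.975085

Answer: Convexity = 8.9751


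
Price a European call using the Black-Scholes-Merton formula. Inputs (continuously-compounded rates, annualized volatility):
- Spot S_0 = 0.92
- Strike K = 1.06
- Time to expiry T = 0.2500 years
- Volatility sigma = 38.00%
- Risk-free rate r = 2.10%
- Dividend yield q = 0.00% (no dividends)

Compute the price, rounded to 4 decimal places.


d1 = (ln(S/K) + (r - q + 0.5*sigma^2) * T) / (sigma * sqrt(T)) = -0.62289746
d2 = d1 - sigma * sqrt(T) = -0.81289746
exp(-rT) = 0.99476376; exp(-qT) = 1.00000000
C = S_0 * exp(-qT) * N(d1) - K * exp(-rT) * N(d2)
N(d1) = 0.26667595; N(d2) = 0.20813843
C = 0.9200 * 1.00000000 * 0.26667595 - 1.0600 * 0.99476376 * 0.20813843 = 0.0259

Answer: Price = 0.0259


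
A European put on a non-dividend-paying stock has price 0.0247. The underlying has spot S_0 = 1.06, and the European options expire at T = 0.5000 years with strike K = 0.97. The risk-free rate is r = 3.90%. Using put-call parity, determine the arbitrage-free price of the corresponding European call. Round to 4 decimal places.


Put-call parity: C - P = S_0 * exp(-qT) - K * exp(-rT).
S_0 * exp(-qT) = 1.0600 * 1.00000000 = 1.06000000
K * exp(-rT) = 0.9700 * 0.98068890 = 0.95126823
C = P + S*exp(-qT) - K*exp(-rT)
C = 0.0247 + 1.06000000 - 0.95126823 = 0.1334

Answer: Call price = 0.1334


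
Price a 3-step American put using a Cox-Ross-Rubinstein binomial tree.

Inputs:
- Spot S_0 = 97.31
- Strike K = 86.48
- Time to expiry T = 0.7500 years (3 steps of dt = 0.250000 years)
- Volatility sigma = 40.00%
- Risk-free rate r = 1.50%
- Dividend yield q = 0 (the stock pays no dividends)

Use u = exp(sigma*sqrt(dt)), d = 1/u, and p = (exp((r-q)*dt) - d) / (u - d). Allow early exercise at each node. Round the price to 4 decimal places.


Answer: Price = V(0,0) = 7.9697

Derivation:
dt = T/N = 0.250000
u = exp(sigma*sqrt(dt)) = 1.221403; d = 1/u = 0.818731
p = (exp((r-q)*dt) - d) / (u - d) = 0.459496
Discount per step: exp(-r*dt) = 0.996257
Stock lattice S(k, i) with i counting down-moves:
  k=0: S(0,0) = 97.3100
  k=1: S(1,0) = 118.8547; S(1,1) = 79.6707
  k=2: S(2,0) = 145.1695; S(2,1) = 97.3100; S(2,2) = 65.2288
  k=3: S(3,0) = 177.3104; S(3,1) = 118.8547; S(3,2) = 79.6707; S(3,3) = 53.4049
Terminal payoffs V(N, i) = max(K - S_T, 0):
  V(3,0) = 0.000000; V(3,1) = 0.000000; V(3,2) = 6.809310; V(3,3) = 33.075140
Backward induction: V(k, i) = exp(-r*dt) * [p * V(k+1, i) + (1-p) * V(k+1, i+1)]; then take max(V_cont, immediate exercise) for American.
  V(2,0) = exp(-r*dt) * [p*0.000000 + (1-p)*0.000000] = 0.000000; exercise = 0.000000; V(2,0) = max -> 0.000000
  V(2,1) = exp(-r*dt) * [p*0.000000 + (1-p)*6.809310] = 3.666682; exercise = 0.000000; V(2,1) = max -> 3.666682
  V(2,2) = exp(-r*dt) * [p*6.809310 + (1-p)*33.075140] = 20.927464; exercise = 21.251156; V(2,2) = max -> 21.251156
  V(1,0) = exp(-r*dt) * [p*0.000000 + (1-p)*3.666682] = 1.974437; exercise = 0.000000; V(1,0) = max -> 1.974437
  V(1,1) = exp(-r*dt) * [p*3.666682 + (1-p)*21.251156] = 13.121856; exercise = 6.809310; V(1,1) = max -> 13.121856
  V(0,0) = exp(-r*dt) * [p*1.974437 + (1-p)*13.121856] = 7.969716; exercise = 0.000000; V(0,0) = max -> 7.969716


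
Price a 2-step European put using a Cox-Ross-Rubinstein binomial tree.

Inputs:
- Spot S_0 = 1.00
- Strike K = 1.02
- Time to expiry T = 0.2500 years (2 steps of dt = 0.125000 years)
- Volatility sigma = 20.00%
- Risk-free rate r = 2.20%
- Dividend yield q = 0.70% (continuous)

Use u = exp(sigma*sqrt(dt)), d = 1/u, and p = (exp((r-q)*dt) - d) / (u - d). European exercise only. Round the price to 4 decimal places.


Answer: Price = V(0,0) = 0.0484

Derivation:
dt = T/N = 0.125000
u = exp(sigma*sqrt(dt)) = 1.073271; d = 1/u = 0.931731
p = (exp((r-q)*dt) - d) / (u - d) = 0.495589
Discount per step: exp(-r*dt) = 0.997254
Stock lattice S(k, i) with i counting down-moves:
  k=0: S(0,0) = 1.0000
  k=1: S(1,0) = 1.0733; S(1,1) = 0.9317
  k=2: S(2,0) = 1.1519; S(2,1) = 1.0000; S(2,2) = 0.8681
Terminal payoffs V(N, i) = max(K - S_T, 0):
  V(2,0) = 0.000000; V(2,1) = 0.020000; V(2,2) = 0.151877
Backward induction: V(k, i) = exp(-r*dt) * [p * V(k+1, i) + (1-p) * V(k+1, i+1)].
  V(1,0) = exp(-r*dt) * [p*0.000000 + (1-p)*0.020000] = 0.010061
  V(1,1) = exp(-r*dt) * [p*0.020000 + (1-p)*0.151877] = 0.086282
  V(0,0) = exp(-r*dt) * [p*0.010061 + (1-p)*0.086282] = 0.048374


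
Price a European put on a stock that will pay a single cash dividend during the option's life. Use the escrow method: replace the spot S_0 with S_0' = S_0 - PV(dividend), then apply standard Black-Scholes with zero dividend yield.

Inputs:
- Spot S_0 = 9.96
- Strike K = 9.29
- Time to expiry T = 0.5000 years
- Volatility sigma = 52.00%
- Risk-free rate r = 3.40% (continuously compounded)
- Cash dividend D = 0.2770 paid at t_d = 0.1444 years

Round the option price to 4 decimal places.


Answer: Price = 1.1141

Derivation:
PV(D) = D * exp(-r * t_d) = 0.2770 * 0.99510243 = 0.27564337
S_0' = S_0 - PV(D) = 9.9600 - 0.27564337 = 9.68435663
d1 = (ln(S_0'/K) + (r + sigma^2/2)*T) / (sigma*sqrt(T)) = 0.34314617
d2 = d1 - sigma*sqrt(T) = -0.02454936
exp(-rT) = 0.98314368
N(-d1) = 0.36574425; N(-d2) = 0.50979279
P = K * exp(-rT) * N(-d2) - S_0' * N(-d1) = 9.2900 * 0.98314368 * 0.50979279 - 9.68435663 * 0.36574425 = 1.1141


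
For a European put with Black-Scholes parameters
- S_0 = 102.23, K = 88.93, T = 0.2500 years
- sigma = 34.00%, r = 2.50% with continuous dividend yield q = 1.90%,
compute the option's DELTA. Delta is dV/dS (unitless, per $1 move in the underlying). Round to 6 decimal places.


d1 = 0.9136801962; d2 = 0.7436801962
phi(d1) = 0.2628046539; exp(-qT) = 0.9952612634; exp(-rT) = 0.9937694906
N(-d1) = 0.1804424565
Delta = -exp(-qT) * N(-d1) = -0.9952612634 * 0.1804424565 = -0.179587

Answer: Delta = -0.179587


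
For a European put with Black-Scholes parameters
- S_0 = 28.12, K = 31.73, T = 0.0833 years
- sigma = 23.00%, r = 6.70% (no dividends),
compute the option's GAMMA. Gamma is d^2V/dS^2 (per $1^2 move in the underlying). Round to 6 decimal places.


d1 = -1.7022257943; d2 = -1.7686077949
phi(d1) = 0.0936936501; exp(-qT) = 1.0000000000; exp(-rT) = 0.9944344454
Gamma = exp(-qT) * phi(d1) / (S * sigma * sqrt(T)) = 1.0000000000 * 0.0936936501 / (28.1200 * 0.2300 * 0.2886173938) = 0.050193

Answer: Gamma = 0.050193


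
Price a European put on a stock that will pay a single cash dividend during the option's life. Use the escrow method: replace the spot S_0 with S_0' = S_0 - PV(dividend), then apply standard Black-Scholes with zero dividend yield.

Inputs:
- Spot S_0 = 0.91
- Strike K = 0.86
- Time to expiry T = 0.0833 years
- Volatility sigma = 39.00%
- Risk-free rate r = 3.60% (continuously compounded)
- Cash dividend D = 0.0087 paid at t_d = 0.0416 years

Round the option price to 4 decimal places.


Answer: Price = 0.0213

Derivation:
PV(D) = D * exp(-r * t_d) = 0.0087 * 0.99850352 = 0.00868698
S_0' = S_0 - PV(D) = 0.9100 - 0.00868698 = 0.90131302
d1 = (ln(S_0'/K) + (r + sigma^2/2)*T) / (sigma*sqrt(T)) = 0.49976541
d2 = d1 - sigma*sqrt(T) = 0.38720463
exp(-rT) = 0.99700569
N(-d1) = 0.30862013; N(-d2) = 0.34930236
P = K * exp(-rT) * N(-d2) - S_0' * N(-d1) = 0.8600 * 0.99700569 * 0.34930236 - 0.90131302 * 0.30862013 = 0.0213


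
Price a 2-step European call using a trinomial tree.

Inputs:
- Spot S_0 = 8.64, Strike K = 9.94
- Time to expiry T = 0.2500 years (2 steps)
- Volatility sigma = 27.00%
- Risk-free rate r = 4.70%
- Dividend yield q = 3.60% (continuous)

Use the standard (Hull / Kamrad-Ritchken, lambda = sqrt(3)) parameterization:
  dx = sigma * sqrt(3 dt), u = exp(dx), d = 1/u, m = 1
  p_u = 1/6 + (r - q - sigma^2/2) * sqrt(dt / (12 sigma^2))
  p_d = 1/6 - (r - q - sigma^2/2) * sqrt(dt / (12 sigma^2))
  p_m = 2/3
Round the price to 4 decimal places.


dt = T/N = 0.125000; dx = sigma*sqrt(3*dt) = 0.165341
u = exp(dx) = 1.179795; d = 1/u = 0.847605
p_u = 0.157046, p_m = 0.666667, p_d = 0.176287
Discount per step: exp(-r*dt) = 0.994142
Stock lattice S(k, j) with j the centered position index:
  k=0: S(0,+0) = 8.6400
  k=1: S(1,-1) = 7.3233; S(1,+0) = 8.6400; S(1,+1) = 10.1934
  k=2: S(2,-2) = 6.2073; S(2,-1) = 7.3233; S(2,+0) = 8.6400; S(2,+1) = 10.1934; S(2,+2) = 12.0262
Terminal payoffs V(N, j) = max(S_T - K, 0):
  V(2,-2) = 0.000000; V(2,-1) = 0.000000; V(2,+0) = 0.000000; V(2,+1) = 0.253427; V(2,+2) = 2.086153
Backward induction: V(k, j) = exp(-r*dt) * [p_u * V(k+1, j+1) + p_m * V(k+1, j) + p_d * V(k+1, j-1)]
  V(1,-1) = exp(-r*dt) * [p_u*0.000000 + p_m*0.000000 + p_d*0.000000] = 0.000000
  V(1,+0) = exp(-r*dt) * [p_u*0.253427 + p_m*0.000000 + p_d*0.000000] = 0.039567
  V(1,+1) = exp(-r*dt) * [p_u*2.086153 + p_m*0.253427 + p_d*0.000000] = 0.493666
  V(0,+0) = exp(-r*dt) * [p_u*0.493666 + p_m*0.039567 + p_d*0.000000] = 0.103298

Answer: Price = V(0,0) = 0.1033


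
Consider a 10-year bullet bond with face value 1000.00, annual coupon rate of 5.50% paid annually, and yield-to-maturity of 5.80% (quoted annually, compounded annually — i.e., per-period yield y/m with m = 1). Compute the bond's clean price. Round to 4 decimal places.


Answer: Price = 977.7090

Derivation:
Coupon per period c = face * coupon_rate / m = 55.000000
Periods per year m = 1; per-period yield y/m = 0.058000
Number of cashflows N = 10
Cashflows (t years, CF_t, discount factor 1/(1+y/m)^(m*t), PV):
  t = 1.0000: CF_t = 55.000000, DF = 0.945180, PV = 51.984877
  t = 2.0000: CF_t = 55.000000, DF = 0.893364, PV = 49.135045
  t = 3.0000: CF_t = 55.000000, DF = 0.844390, PV = 46.441441
  t = 4.0000: CF_t = 55.000000, DF = 0.798100, PV = 43.895502
  t = 5.0000: CF_t = 55.000000, DF = 0.754348, PV = 41.489132
  t = 6.0000: CF_t = 55.000000, DF = 0.712994, PV = 39.214681
  t = 7.0000: CF_t = 55.000000, DF = 0.673908, PV = 37.064916
  t = 8.0000: CF_t = 55.000000, DF = 0.636964, PV = 35.033002
  t = 9.0000: CF_t = 55.000000, DF = 0.602045, PV = 33.112478
  t = 10.0000: CF_t = 1055.000000, DF = 0.569041, PV = 600.337929
Price P = sum_t PV_t = 977.709001


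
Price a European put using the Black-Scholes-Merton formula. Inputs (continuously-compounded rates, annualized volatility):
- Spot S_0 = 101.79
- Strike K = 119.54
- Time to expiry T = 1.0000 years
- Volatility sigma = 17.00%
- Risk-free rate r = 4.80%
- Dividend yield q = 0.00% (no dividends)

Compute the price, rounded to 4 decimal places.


d1 = (ln(S/K) + (r - q + 0.5*sigma^2) * T) / (sigma * sqrt(T)) = -0.57817162
d2 = d1 - sigma * sqrt(T) = -0.74817162
exp(-rT) = 0.95313379; exp(-qT) = 1.00000000
P = K * exp(-rT) * N(-d2) - S_0 * exp(-qT) * N(-d1)
N(-d1) = 0.71842587; N(-d2) = 0.77282168
P = 119.5400 * 0.95313379 * 0.77282168 - 101.7900 * 1.00000000 * 0.71842587 = 14.9249

Answer: Price = 14.9249


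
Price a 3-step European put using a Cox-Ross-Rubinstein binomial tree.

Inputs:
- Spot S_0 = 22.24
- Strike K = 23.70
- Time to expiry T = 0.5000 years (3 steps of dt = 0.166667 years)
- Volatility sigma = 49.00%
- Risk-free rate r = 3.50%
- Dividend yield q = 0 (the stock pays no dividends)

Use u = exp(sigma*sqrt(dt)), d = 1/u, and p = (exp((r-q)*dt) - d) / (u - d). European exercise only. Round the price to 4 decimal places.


dt = T/N = 0.166667
u = exp(sigma*sqrt(dt)) = 1.221454; d = 1/u = 0.818697
p = (exp((r-q)*dt) - d) / (u - d) = 0.464682
Discount per step: exp(-r*dt) = 0.994184
Stock lattice S(k, i) with i counting down-moves:
  k=0: S(0,0) = 22.2400
  k=1: S(1,0) = 27.1651; S(1,1) = 18.2078
  k=2: S(2,0) = 33.1809; S(2,1) = 22.2400; S(2,2) = 14.9067
  k=3: S(3,0) = 40.5290; S(3,1) = 27.1651; S(3,2) = 18.2078; S(3,3) = 12.2040
Terminal payoffs V(N, i) = max(K - S_T, 0):
  V(3,0) = 0.000000; V(3,1) = 0.000000; V(3,2) = 5.492187; V(3,3) = 11.495955
Backward induction: V(k, i) = exp(-r*dt) * [p * V(k+1, i) + (1-p) * V(k+1, i+1)].
  V(2,0) = exp(-r*dt) * [p*0.000000 + (1-p)*0.000000] = 0.000000
  V(2,1) = exp(-r*dt) * [p*0.000000 + (1-p)*5.492187] = 2.922969
  V(2,2) = exp(-r*dt) * [p*5.492187 + (1-p)*11.495955] = 8.655477
  V(1,0) = exp(-r*dt) * [p*0.000000 + (1-p)*2.922969] = 1.555618
  V(1,1) = exp(-r*dt) * [p*2.922969 + (1-p)*8.655477] = 5.956836
  V(0,0) = exp(-r*dt) * [p*1.555618 + (1-p)*5.956836] = 3.888920

Answer: Price = V(0,0) = 3.8889


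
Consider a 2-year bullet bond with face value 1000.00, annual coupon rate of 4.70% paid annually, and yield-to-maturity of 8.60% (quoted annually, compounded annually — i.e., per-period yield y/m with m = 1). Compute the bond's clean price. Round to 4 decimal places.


Coupon per period c = face * coupon_rate / m = 47.000000
Periods per year m = 1; per-period yield y/m = 0.086000
Number of cashflows N = 2
Cashflows (t years, CF_t, discount factor 1/(1+y/m)^(m*t), PV):
  t = 1.0000: CF_t = 47.000000, DF = 0.920810, PV = 43.278085
  t = 2.0000: CF_t = 1047.000000, DF = 0.847892, PV = 887.742539
Price P = sum_t PV_t = 931.020624

Answer: Price = 931.0206


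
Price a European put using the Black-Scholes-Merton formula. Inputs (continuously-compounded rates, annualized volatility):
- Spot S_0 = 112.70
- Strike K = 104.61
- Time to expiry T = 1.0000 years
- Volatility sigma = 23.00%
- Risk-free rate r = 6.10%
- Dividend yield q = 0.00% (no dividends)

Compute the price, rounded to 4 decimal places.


Answer: Price = 4.1441

Derivation:
d1 = (ln(S/K) + (r - q + 0.5*sigma^2) * T) / (sigma * sqrt(T)) = 0.70408814
d2 = d1 - sigma * sqrt(T) = 0.47408814
exp(-rT) = 0.94082324; exp(-qT) = 1.00000000
P = K * exp(-rT) * N(-d2) - S_0 * exp(-qT) * N(-d1)
N(-d1) = 0.24068894; N(-d2) = 0.31771853
P = 104.6100 * 0.94082324 * 0.31771853 - 112.7000 * 1.00000000 * 0.24068894 = 4.1441


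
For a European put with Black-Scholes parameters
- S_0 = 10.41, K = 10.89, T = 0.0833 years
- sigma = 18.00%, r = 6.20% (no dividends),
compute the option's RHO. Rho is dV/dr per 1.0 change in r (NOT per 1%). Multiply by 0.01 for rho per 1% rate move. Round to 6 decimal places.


Answer: Rho = -0.709769

Derivation:
d1 = -0.7423128941; d2 = -0.7942640250
phi(d1) = 0.3028696544; exp(-qT) = 1.0000000000; exp(-rT) = 0.9948487136
N(-d2) = 0.7864791287
Rho = -K*T*exp(-rT)*N(-d2) = -10.8900 * 0.0833 * 0.9948487136 * 0.7864791287 = -0.709769


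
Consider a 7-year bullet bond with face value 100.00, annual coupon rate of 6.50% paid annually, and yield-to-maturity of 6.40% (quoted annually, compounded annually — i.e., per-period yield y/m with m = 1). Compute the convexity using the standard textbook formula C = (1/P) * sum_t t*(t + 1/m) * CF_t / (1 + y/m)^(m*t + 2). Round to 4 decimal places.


Coupon per period c = face * coupon_rate / m = 6.500000
Periods per year m = 1; per-period yield y/m = 0.064000
Number of cashflows N = 7
Cashflows (t years, CF_t, discount factor 1/(1+y/m)^(m*t), PV):
  t = 1.0000: CF_t = 6.500000, DF = 0.939850, PV = 6.109023
  t = 2.0000: CF_t = 6.500000, DF = 0.883317, PV = 5.741563
  t = 3.0000: CF_t = 6.500000, DF = 0.830185, PV = 5.396205
  t = 4.0000: CF_t = 6.500000, DF = 0.780249, PV = 5.071622
  t = 5.0000: CF_t = 6.500000, DF = 0.733317, PV = 4.766562
  t = 6.0000: CF_t = 6.500000, DF = 0.689208, PV = 4.479851
  t = 7.0000: CF_t = 106.500000, DF = 0.647752, PV = 68.985563
Price P = sum_t PV_t = 100.550388
Convexity numerator sum_t t*(t + 1/m) * CF_t / (1+y/m)^(m*t + 2):
  t = 1.0000: term = 10.792411
  t = 2.0000: term = 30.429730
  t = 3.0000: term = 57.198740
  t = 4.0000: term = 89.597024
  t = 5.0000: term = 126.311594
  t = 6.0000: term = 166.199466
  t = 7.0000: term = 3412.423964
Convexity = (1/P) * sum = 3892.952928 / 100.550388 = 38.716439

Answer: Convexity = 38.7164


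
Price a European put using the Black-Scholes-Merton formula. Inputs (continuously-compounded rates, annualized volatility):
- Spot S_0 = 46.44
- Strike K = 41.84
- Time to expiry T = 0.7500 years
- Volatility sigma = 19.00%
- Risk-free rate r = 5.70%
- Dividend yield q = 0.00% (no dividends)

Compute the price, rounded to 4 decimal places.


d1 = (ln(S/K) + (r - q + 0.5*sigma^2) * T) / (sigma * sqrt(T)) = 0.97600052
d2 = d1 - sigma * sqrt(T) = 0.81145570
exp(-rT) = 0.95815090; exp(-qT) = 1.00000000
P = K * exp(-rT) * N(-d2) - S_0 * exp(-qT) * N(-d1)
N(-d1) = 0.16453210; N(-d2) = 0.20855201
P = 41.8400 * 0.95815090 * 0.20855201 - 46.4400 * 1.00000000 * 0.16453210 = 0.7198

Answer: Price = 0.7198


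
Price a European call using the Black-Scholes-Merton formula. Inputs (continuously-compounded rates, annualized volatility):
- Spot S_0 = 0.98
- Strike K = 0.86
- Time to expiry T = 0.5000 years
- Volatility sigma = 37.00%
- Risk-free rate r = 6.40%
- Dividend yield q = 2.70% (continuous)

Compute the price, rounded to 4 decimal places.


Answer: Price = 0.1753

Derivation:
d1 = (ln(S/K) + (r - q + 0.5*sigma^2) * T) / (sigma * sqrt(T)) = 0.70078174
d2 = d1 - sigma * sqrt(T) = 0.43915223
exp(-rT) = 0.96850658; exp(-qT) = 0.98659072
C = S_0 * exp(-qT) * N(d1) - K * exp(-rT) * N(d2)
N(d1) = 0.75828038; N(d2) = 0.66972438
C = 0.9800 * 0.98659072 * 0.75828038 - 0.8600 * 0.96850658 * 0.66972438 = 0.1753


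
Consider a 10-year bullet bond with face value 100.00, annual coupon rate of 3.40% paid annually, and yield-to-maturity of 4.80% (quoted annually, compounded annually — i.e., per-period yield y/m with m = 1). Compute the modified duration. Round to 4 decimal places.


Coupon per period c = face * coupon_rate / m = 3.400000
Periods per year m = 1; per-period yield y/m = 0.048000
Number of cashflows N = 10
Cashflows (t years, CF_t, discount factor 1/(1+y/m)^(m*t), PV):
  t = 1.0000: CF_t = 3.400000, DF = 0.954198, PV = 3.244275
  t = 2.0000: CF_t = 3.400000, DF = 0.910495, PV = 3.095682
  t = 3.0000: CF_t = 3.400000, DF = 0.868793, PV = 2.953895
  t = 4.0000: CF_t = 3.400000, DF = 0.829001, PV = 2.818602
  t = 5.0000: CF_t = 3.400000, DF = 0.791031, PV = 2.689506
  t = 6.0000: CF_t = 3.400000, DF = 0.754801, PV = 2.566322
  t = 7.0000: CF_t = 3.400000, DF = 0.720230, PV = 2.448781
  t = 8.0000: CF_t = 3.400000, DF = 0.687242, PV = 2.336623
  t = 9.0000: CF_t = 3.400000, DF = 0.655765, PV = 2.229602
  t = 10.0000: CF_t = 103.400000, DF = 0.625730, PV = 64.700511
Price P = sum_t PV_t = 89.083800
First compute Macaulay numerator sum_t t * PV_t:
  t * PV_t at t = 1.0000: 3.244275
  t * PV_t at t = 2.0000: 6.191364
  t * PV_t at t = 3.0000: 8.861685
  t * PV_t at t = 4.0000: 11.274409
  t * PV_t at t = 5.0000: 13.447530
  t * PV_t at t = 6.0000: 15.397935
  t * PV_t at t = 7.0000: 17.141467
  t * PV_t at t = 8.0000: 18.692984
  t * PV_t at t = 9.0000: 20.066419
  t * PV_t at t = 10.0000: 647.005112
Macaulay duration D = 761.323180 / 89.083800 = 8.546146
Modified duration = D / (1 + y/m) = 8.546146 / (1 + 0.048000) = 8.154720

Answer: Modified duration = 8.1547


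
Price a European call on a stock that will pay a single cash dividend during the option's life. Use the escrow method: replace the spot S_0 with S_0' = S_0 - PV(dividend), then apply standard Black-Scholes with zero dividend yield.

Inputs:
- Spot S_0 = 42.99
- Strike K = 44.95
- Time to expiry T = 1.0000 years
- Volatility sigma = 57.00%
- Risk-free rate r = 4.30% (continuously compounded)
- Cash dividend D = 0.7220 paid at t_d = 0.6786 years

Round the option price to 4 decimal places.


PV(D) = D * exp(-r * t_d) = 0.7220 * 0.97124182 = 0.70123659
S_0' = S_0 - PV(D) = 42.9900 - 0.70123659 = 42.28876341
d1 = (ln(S_0'/K) + (r + sigma^2/2)*T) / (sigma*sqrt(T)) = 0.25336956
d2 = d1 - sigma*sqrt(T) = -0.31663044
exp(-rT) = 0.95791139
N(d1) = 0.60000868; N(d2) = 0.37576202
C = S_0' * N(d1) - K * exp(-rT) * N(d2) = 42.28876341 * 0.60000868 - 44.9500 * 0.95791139 * 0.37576202 = 9.1940

Answer: Price = 9.1940


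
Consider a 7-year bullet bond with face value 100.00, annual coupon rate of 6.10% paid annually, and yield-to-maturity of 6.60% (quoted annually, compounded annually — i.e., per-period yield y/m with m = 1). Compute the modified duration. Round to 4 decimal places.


Coupon per period c = face * coupon_rate / m = 6.100000
Periods per year m = 1; per-period yield y/m = 0.066000
Number of cashflows N = 7
Cashflows (t years, CF_t, discount factor 1/(1+y/m)^(m*t), PV):
  t = 1.0000: CF_t = 6.100000, DF = 0.938086, PV = 5.722326
  t = 2.0000: CF_t = 6.100000, DF = 0.880006, PV = 5.368036
  t = 3.0000: CF_t = 6.100000, DF = 0.825521, PV = 5.035681
  t = 4.0000: CF_t = 6.100000, DF = 0.774410, PV = 4.723903
  t = 5.0000: CF_t = 6.100000, DF = 0.726464, PV = 4.431429
  t = 6.0000: CF_t = 6.100000, DF = 0.681486, PV = 4.157063
  t = 7.0000: CF_t = 106.100000, DF = 0.639292, PV = 67.828928
Price P = sum_t PV_t = 97.267367
First compute Macaulay numerator sum_t t * PV_t:
  t * PV_t at t = 1.0000: 5.722326
  t * PV_t at t = 2.0000: 10.736072
  t * PV_t at t = 3.0000: 15.107043
  t * PV_t at t = 4.0000: 18.895614
  t * PV_t at t = 5.0000: 22.157146
  t * PV_t at t = 6.0000: 24.942378
  t * PV_t at t = 7.0000: 474.802494
Macaulay duration D = 572.363073 / 97.267367 = 5.884431
Modified duration = D / (1 + y/m) = 5.884431 / (1 + 0.066000) = 5.520104

Answer: Modified duration = 5.5201


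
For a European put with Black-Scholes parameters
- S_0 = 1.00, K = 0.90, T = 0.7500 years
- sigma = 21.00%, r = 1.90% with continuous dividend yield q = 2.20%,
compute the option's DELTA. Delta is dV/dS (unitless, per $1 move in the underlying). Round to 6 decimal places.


Answer: Delta = -0.251125

Derivation:
d1 = 0.6578934671; d2 = 0.4760281323
phi(d1) = 0.3213095018; exp(-qT) = 0.9836353794; exp(-rT) = 0.9858510507
N(-d1) = 0.2553032944
Delta = -exp(-qT) * N(-d1) = -0.9836353794 * 0.2553032944 = -0.251125


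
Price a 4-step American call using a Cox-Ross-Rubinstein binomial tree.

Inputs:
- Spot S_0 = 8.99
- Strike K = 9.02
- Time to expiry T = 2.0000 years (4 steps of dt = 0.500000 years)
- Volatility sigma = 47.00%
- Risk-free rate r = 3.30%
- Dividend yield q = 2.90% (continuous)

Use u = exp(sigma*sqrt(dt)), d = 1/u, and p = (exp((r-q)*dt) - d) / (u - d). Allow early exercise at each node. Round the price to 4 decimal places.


dt = T/N = 0.500000
u = exp(sigma*sqrt(dt)) = 1.394227; d = 1/u = 0.717243
p = (exp((r-q)*dt) - d) / (u - d) = 0.420629
Discount per step: exp(-r*dt) = 0.983635
Stock lattice S(k, i) with i counting down-moves:
  k=0: S(0,0) = 8.9900
  k=1: S(1,0) = 12.5341; S(1,1) = 6.4480
  k=2: S(2,0) = 17.4754; S(2,1) = 8.9900; S(2,2) = 4.6248
  k=3: S(3,0) = 24.3647; S(3,1) = 12.5341; S(3,2) = 6.4480; S(3,3) = 3.3171
  k=4: S(4,0) = 33.9699; S(4,1) = 17.4754; S(4,2) = 8.9900; S(4,3) = 4.6248; S(4,4) = 2.3792
Terminal payoffs V(N, i) = max(S_T - K, 0):
  V(4,0) = 24.949858; V(4,1) = 8.455383; V(4,2) = 0.000000; V(4,3) = 0.000000; V(4,4) = 0.000000
Backward induction: V(k, i) = exp(-r*dt) * [p * V(k+1, i) + (1-p) * V(k+1, i+1)]; then take max(V_cont, immediate exercise) for American.
  V(3,0) = exp(-r*dt) * [p*24.949858 + (1-p)*8.455383] = 15.141523; exercise = 15.344652; V(3,0) = max -> 15.344652
  V(3,1) = exp(-r*dt) * [p*8.455383 + (1-p)*0.000000] = 3.498374; exercise = 3.514101; V(3,1) = max -> 3.514101
  V(3,2) = exp(-r*dt) * [p*0.000000 + (1-p)*0.000000] = 0.000000; exercise = 0.000000; V(3,2) = max -> 0.000000
  V(3,3) = exp(-r*dt) * [p*0.000000 + (1-p)*0.000000] = 0.000000; exercise = 0.000000; V(3,3) = max -> 0.000000
  V(2,0) = exp(-r*dt) * [p*15.344652 + (1-p)*3.514101] = 8.351427; exercise = 8.455383; V(2,0) = max -> 8.455383
  V(2,1) = exp(-r*dt) * [p*3.514101 + (1-p)*0.000000] = 1.453942; exercise = 0.000000; V(2,1) = max -> 1.453942
  V(2,2) = exp(-r*dt) * [p*0.000000 + (1-p)*0.000000] = 0.000000; exercise = 0.000000; V(2,2) = max -> 0.000000
  V(1,0) = exp(-r*dt) * [p*8.455383 + (1-p)*1.453942] = 4.326961; exercise = 3.514101; V(1,0) = max -> 4.326961
  V(1,1) = exp(-r*dt) * [p*1.453942 + (1-p)*0.000000] = 0.601562; exercise = 0.000000; V(1,1) = max -> 0.601562
  V(0,0) = exp(-r*dt) * [p*4.326961 + (1-p)*0.601562] = 2.133083; exercise = 0.000000; V(0,0) = max -> 2.133083

Answer: Price = V(0,0) = 2.1331


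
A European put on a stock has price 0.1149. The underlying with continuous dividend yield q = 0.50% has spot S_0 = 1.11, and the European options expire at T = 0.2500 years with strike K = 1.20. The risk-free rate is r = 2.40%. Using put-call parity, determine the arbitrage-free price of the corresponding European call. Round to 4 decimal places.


Answer: Call price = 0.0307

Derivation:
Put-call parity: C - P = S_0 * exp(-qT) - K * exp(-rT).
S_0 * exp(-qT) = 1.1100 * 0.99875078 = 1.10861337
K * exp(-rT) = 1.2000 * 0.99401796 = 1.19282156
C = P + S*exp(-qT) - K*exp(-rT)
C = 0.1149 + 1.10861337 - 1.19282156 = 0.0307


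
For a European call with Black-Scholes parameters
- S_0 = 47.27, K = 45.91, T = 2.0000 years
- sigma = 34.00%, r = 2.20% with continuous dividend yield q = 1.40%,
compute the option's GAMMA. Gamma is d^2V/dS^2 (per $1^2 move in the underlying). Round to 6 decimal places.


d1 = 0.3344051189; d2 = -0.1464274923
phi(d1) = 0.3772482105; exp(-qT) = 0.9723883668; exp(-rT) = 0.9569539575
Gamma = exp(-qT) * phi(d1) / (S * sigma * sqrt(T)) = 0.9723883668 * 0.3772482105 / (47.2700 * 0.3400 * 1.4142135624) = 0.016139

Answer: Gamma = 0.016139


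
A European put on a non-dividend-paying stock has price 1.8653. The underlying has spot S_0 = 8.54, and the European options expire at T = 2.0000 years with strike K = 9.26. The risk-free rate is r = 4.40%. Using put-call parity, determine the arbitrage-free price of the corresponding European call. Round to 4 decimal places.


Answer: Call price = 1.9254

Derivation:
Put-call parity: C - P = S_0 * exp(-qT) - K * exp(-rT).
S_0 * exp(-qT) = 8.5400 * 1.00000000 = 8.54000000
K * exp(-rT) = 9.2600 * 0.91576088 = 8.47994572
C = P + S*exp(-qT) - K*exp(-rT)
C = 1.8653 + 8.54000000 - 8.47994572 = 1.9254


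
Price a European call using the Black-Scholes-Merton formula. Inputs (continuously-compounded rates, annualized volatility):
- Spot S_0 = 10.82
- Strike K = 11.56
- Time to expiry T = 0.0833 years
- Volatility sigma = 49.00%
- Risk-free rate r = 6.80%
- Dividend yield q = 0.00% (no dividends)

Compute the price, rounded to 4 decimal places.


Answer: Price = 0.3482

Derivation:
d1 = (ln(S/K) + (r - q + 0.5*sigma^2) * T) / (sigma * sqrt(T)) = -0.35701544
d2 = d1 - sigma * sqrt(T) = -0.49843797
exp(-rT) = 0.99435161; exp(-qT) = 1.00000000
C = S_0 * exp(-qT) * N(d1) - K * exp(-rT) * N(d2)
N(d1) = 0.36054012; N(d2) = 0.30908769
C = 10.8200 * 1.00000000 * 0.36054012 - 11.5600 * 0.99435161 * 0.30908769 = 0.3482


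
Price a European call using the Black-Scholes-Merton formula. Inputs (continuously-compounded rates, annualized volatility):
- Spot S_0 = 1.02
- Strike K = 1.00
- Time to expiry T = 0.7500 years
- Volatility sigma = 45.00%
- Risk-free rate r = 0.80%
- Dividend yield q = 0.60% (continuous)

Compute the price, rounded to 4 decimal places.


d1 = (ln(S/K) + (r - q + 0.5*sigma^2) * T) / (sigma * sqrt(T)) = 0.24951828
d2 = d1 - sigma * sqrt(T) = -0.14019315
exp(-rT) = 0.99401796; exp(-qT) = 0.99551011
C = S_0 * exp(-qT) * N(d1) - K * exp(-rT) * N(d2)
N(d1) = 0.59852005; N(d2) = 0.44425369
C = 1.0200 * 0.99551011 * 0.59852005 - 1.0000 * 0.99401796 * 0.44425369 = 0.1662

Answer: Price = 0.1662


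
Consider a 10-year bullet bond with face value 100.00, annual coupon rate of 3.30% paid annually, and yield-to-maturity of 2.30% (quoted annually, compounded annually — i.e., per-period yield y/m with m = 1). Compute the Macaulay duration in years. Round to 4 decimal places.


Coupon per period c = face * coupon_rate / m = 3.300000
Periods per year m = 1; per-period yield y/m = 0.023000
Number of cashflows N = 10
Cashflows (t years, CF_t, discount factor 1/(1+y/m)^(m*t), PV):
  t = 1.0000: CF_t = 3.300000, DF = 0.977517, PV = 3.225806
  t = 2.0000: CF_t = 3.300000, DF = 0.955540, PV = 3.153281
  t = 3.0000: CF_t = 3.300000, DF = 0.934056, PV = 3.082386
  t = 4.0000: CF_t = 3.300000, DF = 0.913056, PV = 3.013085
  t = 5.0000: CF_t = 3.300000, DF = 0.892528, PV = 2.945342
  t = 6.0000: CF_t = 3.300000, DF = 0.872461, PV = 2.879122
  t = 7.0000: CF_t = 3.300000, DF = 0.852846, PV = 2.814391
  t = 8.0000: CF_t = 3.300000, DF = 0.833671, PV = 2.751116
  t = 9.0000: CF_t = 3.300000, DF = 0.814928, PV = 2.689263
  t = 10.0000: CF_t = 103.300000, DF = 0.796606, PV = 82.289417
Price P = sum_t PV_t = 108.843210
Macaulay numerator sum_t t * PV_t:
  t * PV_t at t = 1.0000: 3.225806
  t * PV_t at t = 2.0000: 6.306562
  t * PV_t at t = 3.0000: 9.247158
  t * PV_t at t = 4.0000: 12.052341
  t * PV_t at t = 5.0000: 14.726711
  t * PV_t at t = 6.0000: 17.274735
  t * PV_t at t = 7.0000: 19.700740
  t * PV_t at t = 8.0000: 22.008926
  t * PV_t at t = 9.0000: 24.203365
  t * PV_t at t = 10.0000: 822.894168
Macaulay duration D = (sum_t t * PV_t) / P = 951.640513 / 108.843210 = 8.743223

Answer: Macaulay duration = 8.7432 years


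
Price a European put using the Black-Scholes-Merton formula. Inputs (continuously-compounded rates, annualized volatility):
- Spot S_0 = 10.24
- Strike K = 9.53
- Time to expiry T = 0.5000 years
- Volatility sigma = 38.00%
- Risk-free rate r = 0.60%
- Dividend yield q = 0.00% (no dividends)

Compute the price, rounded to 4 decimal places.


d1 = (ln(S/K) + (r - q + 0.5*sigma^2) * T) / (sigma * sqrt(T)) = 0.41293883
d2 = d1 - sigma * sqrt(T) = 0.14423825
exp(-rT) = 0.99700450; exp(-qT) = 1.00000000
P = K * exp(-rT) * N(-d2) - S_0 * exp(-qT) * N(-d1)
N(-d1) = 0.33982572; N(-d2) = 0.44265617
P = 9.5300 * 0.99700450 * 0.44265617 - 10.2400 * 1.00000000 * 0.33982572 = 0.7261

Answer: Price = 0.7261


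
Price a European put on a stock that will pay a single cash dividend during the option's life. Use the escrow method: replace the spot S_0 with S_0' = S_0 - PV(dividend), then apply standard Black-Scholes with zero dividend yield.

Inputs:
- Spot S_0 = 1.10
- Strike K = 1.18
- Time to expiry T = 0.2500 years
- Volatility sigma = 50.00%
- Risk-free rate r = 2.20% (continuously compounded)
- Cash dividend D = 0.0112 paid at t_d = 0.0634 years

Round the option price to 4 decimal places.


PV(D) = D * exp(-r * t_d) = 0.0112 * 0.99860617 = 0.01118439
S_0' = S_0 - PV(D) = 1.1000 - 0.01118439 = 1.08881561
d1 = (ln(S_0'/K) + (r + sigma^2/2)*T) / (sigma*sqrt(T)) = -0.17469571
d2 = d1 - sigma*sqrt(T) = -0.42469571
exp(-rT) = 0.99451510
N(-d1) = 0.56934063; N(-d2) = 0.66447075
P = K * exp(-rT) * N(-d2) - S_0' * N(-d1) = 1.1800 * 0.99451510 * 0.66447075 - 1.08881561 * 0.56934063 = 0.1599

Answer: Price = 0.1599


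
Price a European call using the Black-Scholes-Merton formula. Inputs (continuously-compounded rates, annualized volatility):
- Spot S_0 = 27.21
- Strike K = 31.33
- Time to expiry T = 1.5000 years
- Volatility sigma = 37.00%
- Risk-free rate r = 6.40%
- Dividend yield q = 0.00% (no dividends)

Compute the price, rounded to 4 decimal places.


Answer: Price = 4.3876

Derivation:
d1 = (ln(S/K) + (r - q + 0.5*sigma^2) * T) / (sigma * sqrt(T)) = 0.12729281
d2 = d1 - sigma * sqrt(T) = -0.32586280
exp(-rT) = 0.90846402; exp(-qT) = 1.00000000
C = S_0 * exp(-qT) * N(d1) - K * exp(-rT) * N(d2)
N(d1) = 0.55064567; N(d2) = 0.37226408
C = 27.2100 * 1.00000000 * 0.55064567 - 31.3300 * 0.90846402 * 0.37226408 = 4.3876


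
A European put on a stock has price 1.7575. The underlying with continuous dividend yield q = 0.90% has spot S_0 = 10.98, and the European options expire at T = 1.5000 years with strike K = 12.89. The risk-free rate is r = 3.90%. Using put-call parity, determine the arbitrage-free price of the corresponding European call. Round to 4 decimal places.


Put-call parity: C - P = S_0 * exp(-qT) - K * exp(-rT).
S_0 * exp(-qT) = 10.9800 * 0.98659072 = 10.83276607
K * exp(-rT) = 12.8900 * 0.94317824 = 12.15756752
C = P + S*exp(-qT) - K*exp(-rT)
C = 1.7575 + 10.83276607 - 12.15756752 = 0.4327

Answer: Call price = 0.4327


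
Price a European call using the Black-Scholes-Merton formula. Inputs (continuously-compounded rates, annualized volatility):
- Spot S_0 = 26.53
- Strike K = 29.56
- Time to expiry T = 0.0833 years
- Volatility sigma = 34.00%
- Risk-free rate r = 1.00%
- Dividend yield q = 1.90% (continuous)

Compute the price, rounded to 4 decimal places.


d1 = (ln(S/K) + (r - q + 0.5*sigma^2) * T) / (sigma * sqrt(T)) = -1.06064383
d2 = d1 - sigma * sqrt(T) = -1.15877375
exp(-rT) = 0.99916735; exp(-qT) = 0.99841855
C = S_0 * exp(-qT) * N(d1) - K * exp(-rT) * N(d2)
N(d1) = 0.14442590; N(d2) = 0.12327421
C = 26.5300 * 0.99841855 * 0.14442590 - 29.5600 * 0.99916735 * 0.12327421 = 0.1846

Answer: Price = 0.1846


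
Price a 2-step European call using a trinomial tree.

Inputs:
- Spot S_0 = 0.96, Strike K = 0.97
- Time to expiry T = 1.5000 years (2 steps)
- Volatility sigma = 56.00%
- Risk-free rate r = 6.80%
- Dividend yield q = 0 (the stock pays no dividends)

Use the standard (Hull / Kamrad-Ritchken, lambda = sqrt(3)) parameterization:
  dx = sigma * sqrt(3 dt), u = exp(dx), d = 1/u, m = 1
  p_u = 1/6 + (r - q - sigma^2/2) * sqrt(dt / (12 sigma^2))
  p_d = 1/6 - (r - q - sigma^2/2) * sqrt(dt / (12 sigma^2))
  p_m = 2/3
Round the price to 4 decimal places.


dt = T/N = 0.750000; dx = sigma*sqrt(3*dt) = 0.840000
u = exp(dx) = 2.316367; d = 1/u = 0.431711
p_u = 0.127024, p_m = 0.666667, p_d = 0.206310
Discount per step: exp(-r*dt) = 0.950279
Stock lattice S(k, j) with j the centered position index:
  k=0: S(0,+0) = 0.9600
  k=1: S(1,-1) = 0.4144; S(1,+0) = 0.9600; S(1,+1) = 2.2237
  k=2: S(2,-2) = 0.1789; S(2,-1) = 0.4144; S(2,+0) = 0.9600; S(2,+1) = 2.2237; S(2,+2) = 5.1509
Terminal payoffs V(N, j) = max(S_T - K, 0):
  V(2,-2) = 0.000000; V(2,-1) = 0.000000; V(2,+0) = 0.000000; V(2,+1) = 1.253712; V(2,+2) = 4.180934
Backward induction: V(k, j) = exp(-r*dt) * [p_u * V(k+1, j+1) + p_m * V(k+1, j) + p_d * V(k+1, j-1)]
  V(1,-1) = exp(-r*dt) * [p_u*0.000000 + p_m*0.000000 + p_d*0.000000] = 0.000000
  V(1,+0) = exp(-r*dt) * [p_u*1.253712 + p_m*0.000000 + p_d*0.000000] = 0.151333
  V(1,+1) = exp(-r*dt) * [p_u*4.180934 + p_m*1.253712 + p_d*0.000000] = 1.298923
  V(0,+0) = exp(-r*dt) * [p_u*1.298923 + p_m*0.151333 + p_d*0.000000] = 0.252663

Answer: Price = V(0,0) = 0.2527


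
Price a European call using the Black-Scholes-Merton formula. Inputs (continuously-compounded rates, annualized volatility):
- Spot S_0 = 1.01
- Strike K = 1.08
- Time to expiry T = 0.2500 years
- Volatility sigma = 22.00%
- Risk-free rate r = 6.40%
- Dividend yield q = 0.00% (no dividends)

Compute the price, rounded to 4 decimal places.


Answer: Price = 0.0238

Derivation:
d1 = (ln(S/K) + (r - q + 0.5*sigma^2) * T) / (sigma * sqrt(T)) = -0.40873373
d2 = d1 - sigma * sqrt(T) = -0.51873373
exp(-rT) = 0.98412732; exp(-qT) = 1.00000000
C = S_0 * exp(-qT) * N(d1) - K * exp(-rT) * N(d2)
N(d1) = 0.34136754; N(d2) = 0.30197322
C = 1.0100 * 1.00000000 * 0.34136754 - 1.0800 * 0.98412732 * 0.30197322 = 0.0238


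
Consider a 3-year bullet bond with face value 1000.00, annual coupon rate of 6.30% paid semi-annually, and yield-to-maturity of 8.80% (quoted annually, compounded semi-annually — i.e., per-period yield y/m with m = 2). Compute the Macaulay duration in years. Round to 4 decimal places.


Coupon per period c = face * coupon_rate / m = 31.500000
Periods per year m = 2; per-period yield y/m = 0.044000
Number of cashflows N = 6
Cashflows (t years, CF_t, discount factor 1/(1+y/m)^(m*t), PV):
  t = 0.5000: CF_t = 31.500000, DF = 0.957854, PV = 30.172414
  t = 1.0000: CF_t = 31.500000, DF = 0.917485, PV = 28.900779
  t = 1.5000: CF_t = 31.500000, DF = 0.878817, PV = 27.682739
  t = 2.0000: CF_t = 31.500000, DF = 0.841779, PV = 26.516034
  t = 2.5000: CF_t = 31.500000, DF = 0.806302, PV = 25.398500
  t = 3.0000: CF_t = 1031.500000, DF = 0.772320, PV = 796.647578
Price P = sum_t PV_t = 935.318044
Macaulay numerator sum_t t * PV_t:
  t * PV_t at t = 0.5000: 15.086207
  t * PV_t at t = 1.0000: 28.900779
  t * PV_t at t = 1.5000: 41.524108
  t * PV_t at t = 2.0000: 53.032067
  t * PV_t at t = 2.5000: 63.496249
  t * PV_t at t = 3.0000: 2389.942735
Macaulay duration D = (sum_t t * PV_t) / P = 2591.982146 / 935.318044 = 2.771231

Answer: Macaulay duration = 2.7712 years


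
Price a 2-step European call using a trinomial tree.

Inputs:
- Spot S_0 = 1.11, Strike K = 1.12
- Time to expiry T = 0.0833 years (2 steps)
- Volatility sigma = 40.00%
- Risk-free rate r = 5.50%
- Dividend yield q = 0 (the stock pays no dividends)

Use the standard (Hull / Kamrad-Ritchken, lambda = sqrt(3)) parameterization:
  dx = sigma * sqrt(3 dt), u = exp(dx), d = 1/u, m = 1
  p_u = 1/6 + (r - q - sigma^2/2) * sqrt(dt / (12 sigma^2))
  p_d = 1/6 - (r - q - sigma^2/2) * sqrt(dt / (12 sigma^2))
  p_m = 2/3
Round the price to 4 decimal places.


Answer: Price = V(0,0) = 0.0436

Derivation:
dt = T/N = 0.041650; dx = sigma*sqrt(3*dt) = 0.141393
u = exp(dx) = 1.151877; d = 1/u = 0.868148
p_u = 0.162985, p_m = 0.666667, p_d = 0.170349
Discount per step: exp(-r*dt) = 0.997712
Stock lattice S(k, j) with j the centered position index:
  k=0: S(0,+0) = 1.1100
  k=1: S(1,-1) = 0.9636; S(1,+0) = 1.1100; S(1,+1) = 1.2786
  k=2: S(2,-2) = 0.8366; S(2,-1) = 0.9636; S(2,+0) = 1.1100; S(2,+1) = 1.2786; S(2,+2) = 1.4728
Terminal payoffs V(N, j) = max(S_T - K, 0):
  V(2,-2) = 0.000000; V(2,-1) = 0.000000; V(2,+0) = 0.000000; V(2,+1) = 0.158584; V(2,+2) = 0.352772
Backward induction: V(k, j) = exp(-r*dt) * [p_u * V(k+1, j+1) + p_m * V(k+1, j) + p_d * V(k+1, j-1)]
  V(1,-1) = exp(-r*dt) * [p_u*0.000000 + p_m*0.000000 + p_d*0.000000] = 0.000000
  V(1,+0) = exp(-r*dt) * [p_u*0.158584 + p_m*0.000000 + p_d*0.000000] = 0.025788
  V(1,+1) = exp(-r*dt) * [p_u*0.352772 + p_m*0.158584 + p_d*0.000000] = 0.162845
  V(0,+0) = exp(-r*dt) * [p_u*0.162845 + p_m*0.025788 + p_d*0.000000] = 0.043633


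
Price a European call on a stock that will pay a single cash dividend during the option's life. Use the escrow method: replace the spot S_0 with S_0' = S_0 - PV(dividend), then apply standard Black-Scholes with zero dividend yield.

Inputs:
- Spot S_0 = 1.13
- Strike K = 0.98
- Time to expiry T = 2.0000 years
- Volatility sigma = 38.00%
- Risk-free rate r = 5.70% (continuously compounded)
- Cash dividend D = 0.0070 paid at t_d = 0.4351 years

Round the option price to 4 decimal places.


Answer: Price = 0.3578

Derivation:
PV(D) = D * exp(-r * t_d) = 0.0070 * 0.97550431 = 0.00682853
S_0' = S_0 - PV(D) = 1.1300 - 0.00682853 = 1.12317147
d1 = (ln(S_0'/K) + (r + sigma^2/2)*T) / (sigma*sqrt(T)) = 0.73457055
d2 = d1 - sigma*sqrt(T) = 0.19716940
exp(-rT) = 0.89225796
N(d1) = 0.76869946; N(d2) = 0.57815251
C = S_0' * N(d1) - K * exp(-rT) * N(d2) = 1.12317147 * 0.76869946 - 0.9800 * 0.89225796 * 0.57815251 = 0.3578


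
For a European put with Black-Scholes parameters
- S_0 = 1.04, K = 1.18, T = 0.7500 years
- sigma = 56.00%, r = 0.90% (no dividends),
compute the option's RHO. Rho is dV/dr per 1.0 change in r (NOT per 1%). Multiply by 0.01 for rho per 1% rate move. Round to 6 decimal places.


Answer: Rho = -0.604408

Derivation:
d1 = -0.0040078941; d2 = -0.4889821202
phi(d1) = 0.3989390763; exp(-qT) = 1.0000000000; exp(-rT) = 0.9932727301
N(-d2) = 0.6875728223
Rho = -K*T*exp(-rT)*N(-d2) = -1.1800 * 0.7500 * 0.9932727301 * 0.6875728223 = -0.604408


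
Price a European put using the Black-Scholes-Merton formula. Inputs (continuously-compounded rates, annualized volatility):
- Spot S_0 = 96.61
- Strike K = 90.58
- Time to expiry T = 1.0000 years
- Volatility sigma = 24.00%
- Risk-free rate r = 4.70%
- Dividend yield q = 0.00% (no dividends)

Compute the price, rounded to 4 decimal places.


Answer: Price = 4.5672

Derivation:
d1 = (ln(S/K) + (r - q + 0.5*sigma^2) * T) / (sigma * sqrt(T)) = 0.58437007
d2 = d1 - sigma * sqrt(T) = 0.34437007
exp(-rT) = 0.95408740; exp(-qT) = 1.00000000
P = K * exp(-rT) * N(-d2) - S_0 * exp(-qT) * N(-d1)
N(-d1) = 0.27948568; N(-d2) = 0.36528400
P = 90.5800 * 0.95408740 * 0.36528400 - 96.6100 * 1.00000000 * 0.27948568 = 4.5672
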